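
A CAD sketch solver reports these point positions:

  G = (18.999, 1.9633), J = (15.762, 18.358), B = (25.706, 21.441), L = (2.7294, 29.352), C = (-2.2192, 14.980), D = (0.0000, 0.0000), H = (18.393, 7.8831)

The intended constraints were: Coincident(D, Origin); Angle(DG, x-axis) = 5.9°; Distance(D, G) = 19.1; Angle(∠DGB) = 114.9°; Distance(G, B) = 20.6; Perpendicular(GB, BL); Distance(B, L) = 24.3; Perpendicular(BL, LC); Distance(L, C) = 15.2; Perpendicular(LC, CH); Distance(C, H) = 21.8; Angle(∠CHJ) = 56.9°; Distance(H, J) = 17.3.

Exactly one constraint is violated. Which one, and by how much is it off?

Distance(H, J) = 17.3 — off by 6.50.

D = (0.00, 0.00) ✓; DG at 5.900° ✓; |DG| = 19.10 ✓; ∠DGB = 114.9° ✓; |GB| = 20.60 ✓; ∠(GB, BL) = 90.00° ✓; |BL| = 24.30 ✓; ∠(BL, LC) = 90.00° ✓; |LC| = 15.20 ✓; ∠(LC, CH) = 90.00° ✓; |CH| = 21.80 ✓; ∠CHJ = 56.90° ✓; |HJ| = 10.80 ✗.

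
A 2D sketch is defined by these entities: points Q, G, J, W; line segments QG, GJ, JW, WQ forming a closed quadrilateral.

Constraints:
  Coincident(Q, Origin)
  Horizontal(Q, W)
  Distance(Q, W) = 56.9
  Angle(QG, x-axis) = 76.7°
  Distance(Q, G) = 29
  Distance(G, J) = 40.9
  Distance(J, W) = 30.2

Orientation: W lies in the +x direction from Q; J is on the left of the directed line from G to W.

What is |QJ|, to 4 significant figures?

55.57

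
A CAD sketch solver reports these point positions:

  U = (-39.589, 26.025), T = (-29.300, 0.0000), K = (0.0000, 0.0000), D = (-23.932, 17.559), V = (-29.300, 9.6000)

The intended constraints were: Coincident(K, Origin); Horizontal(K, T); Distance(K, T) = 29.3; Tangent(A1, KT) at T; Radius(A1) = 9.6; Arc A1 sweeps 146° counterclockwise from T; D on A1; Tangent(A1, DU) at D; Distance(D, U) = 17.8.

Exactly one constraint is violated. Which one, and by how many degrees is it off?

Tangent(A1, DU) at D — off by 5.60°.

K = (0.00, 0.00) ✓; K.y = 0.00, T.y = 0.00 ✓; |KT| = 29.30 ✓; ∠(VT, TK) = 90.00° ✓; |VT| = 9.600 ✓; bearing(V→D) − bearing(V→T) = 146.0° ✓; |VD| = 9.600 ✓; ∠(VD, DU) = 84.40° ✗; |DU| = 17.80 ✓.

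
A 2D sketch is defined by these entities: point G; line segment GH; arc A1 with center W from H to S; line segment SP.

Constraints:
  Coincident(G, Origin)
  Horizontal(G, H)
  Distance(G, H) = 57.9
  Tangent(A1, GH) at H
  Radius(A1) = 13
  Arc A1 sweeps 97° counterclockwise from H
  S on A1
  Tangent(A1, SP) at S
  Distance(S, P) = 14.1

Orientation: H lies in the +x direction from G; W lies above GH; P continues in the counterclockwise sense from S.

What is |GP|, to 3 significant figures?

74.8

G is at the origin; G and H share the same y with |GH| = 57.9 and H on the +x side, so H = (57.9, 0.00). The tangent condition forces WH to be normal to GH, so W = H + (0, 13) = (57.9, 13.0). On A1, H sits at bearing -90° from W; a 97° counterclockwise sweep puts S at bearing 7°, so S = W + 13.0·(cos 7°, sin 7°) = (70.8, 14.6). The tangent condition forces WS to be normal to SP, so SP runs along (−sin 7°, cos 7°); with |SP| = 14.1, P = (69.1, 28.6). Then |GP| = |P − G| = 74.8.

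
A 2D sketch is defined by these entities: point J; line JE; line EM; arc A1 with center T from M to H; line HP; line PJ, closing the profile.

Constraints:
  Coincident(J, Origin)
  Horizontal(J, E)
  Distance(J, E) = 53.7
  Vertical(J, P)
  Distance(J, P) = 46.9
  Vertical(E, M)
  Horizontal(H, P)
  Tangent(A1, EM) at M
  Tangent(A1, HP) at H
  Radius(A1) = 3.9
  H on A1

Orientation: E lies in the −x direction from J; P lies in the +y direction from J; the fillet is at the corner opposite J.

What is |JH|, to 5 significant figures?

68.408

The virtual corner opposite J is at (-53.700, 46.900). A1 meets EM tangentially, so TM is at right angles to EM and since A1 is tangent to HP there, TH ⟂ HP, with radius 3.9, so the center T sits 3.9 in from both sides at T = (-49.800, 43.000). That places the tangent points at M = (-53.700, 43.000) on EM and H = (-49.800, 46.900) on HP. Then |JH| = |H − J| = 68.408.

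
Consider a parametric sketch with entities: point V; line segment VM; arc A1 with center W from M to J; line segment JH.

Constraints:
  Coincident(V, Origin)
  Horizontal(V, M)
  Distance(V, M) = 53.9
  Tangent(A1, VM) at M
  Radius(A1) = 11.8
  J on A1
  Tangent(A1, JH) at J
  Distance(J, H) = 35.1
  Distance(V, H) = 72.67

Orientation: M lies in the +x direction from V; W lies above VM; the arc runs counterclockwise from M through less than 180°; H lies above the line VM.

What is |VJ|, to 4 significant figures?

66.92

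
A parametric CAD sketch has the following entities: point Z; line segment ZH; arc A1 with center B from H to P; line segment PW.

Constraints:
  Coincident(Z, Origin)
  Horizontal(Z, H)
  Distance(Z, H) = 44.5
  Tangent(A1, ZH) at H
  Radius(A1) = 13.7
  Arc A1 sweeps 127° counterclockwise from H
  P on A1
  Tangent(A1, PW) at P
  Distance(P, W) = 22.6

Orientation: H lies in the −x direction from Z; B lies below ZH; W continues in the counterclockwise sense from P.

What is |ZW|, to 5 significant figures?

57.880

Z is at the origin; Z and H share the same y with |ZH| = 44.5 and H on the −x side, so H = (-44.500, 0.0000). The tangent condition forces BH to be normal to ZH, so B = H + (0, -13.7) = (-44.500, -13.700). On A1, H sits at bearing 90° from B; a 127° counterclockwise sweep puts P at bearing 217°, so P = B + 13.7·(cos 217°, sin 217°) = (-55.441, -21.945). A1 meets PW tangentially, so BP is at right angles to PW, so PW runs along (−sin 217°, cos 217°); with |PW| = 22.6, W = (-41.840, -39.994). Then |ZW| = |W − Z| = 57.880.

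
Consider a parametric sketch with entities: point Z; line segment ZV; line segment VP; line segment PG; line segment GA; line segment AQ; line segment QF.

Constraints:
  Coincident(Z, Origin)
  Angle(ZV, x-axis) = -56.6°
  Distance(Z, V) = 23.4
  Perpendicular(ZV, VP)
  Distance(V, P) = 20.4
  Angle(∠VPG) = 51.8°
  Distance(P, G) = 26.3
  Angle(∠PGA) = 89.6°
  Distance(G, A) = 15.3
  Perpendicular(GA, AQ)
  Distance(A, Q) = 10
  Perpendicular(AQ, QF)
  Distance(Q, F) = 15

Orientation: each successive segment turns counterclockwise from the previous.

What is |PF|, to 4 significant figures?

16.30

The perpendicularity gives AQ at right angles to GA, so AQ runs at -18.00°; with |AQ| = 10.0, Q = (9.739, -17.65). The perpendicularity gives QF at right angles to AQ, so QF runs at 72.00°; with |QF| = 15.0, F = (14.37, -3.380). Then |PF| = |F − P| = 16.30.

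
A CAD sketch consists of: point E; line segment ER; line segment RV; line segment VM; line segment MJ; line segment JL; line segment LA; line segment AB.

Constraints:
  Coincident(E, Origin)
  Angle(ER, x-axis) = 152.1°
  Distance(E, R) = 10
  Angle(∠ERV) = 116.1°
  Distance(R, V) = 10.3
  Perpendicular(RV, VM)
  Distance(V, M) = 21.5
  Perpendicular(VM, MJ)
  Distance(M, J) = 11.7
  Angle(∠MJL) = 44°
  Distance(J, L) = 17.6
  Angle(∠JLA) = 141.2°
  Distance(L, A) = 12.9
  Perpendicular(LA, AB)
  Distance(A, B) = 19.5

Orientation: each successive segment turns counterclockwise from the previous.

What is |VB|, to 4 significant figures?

31.63

∠JLA = 141.2° gives LA at -149.2° from the x-axis; with |LA| = 12.9, A = (-23.58, -16.05). The perpendicularity gives AB at right angles to LA, so AB runs at -59.20°; with |AB| = 19.5, B = (-13.59, -32.80). Then |VB| = |B − V| = 31.63.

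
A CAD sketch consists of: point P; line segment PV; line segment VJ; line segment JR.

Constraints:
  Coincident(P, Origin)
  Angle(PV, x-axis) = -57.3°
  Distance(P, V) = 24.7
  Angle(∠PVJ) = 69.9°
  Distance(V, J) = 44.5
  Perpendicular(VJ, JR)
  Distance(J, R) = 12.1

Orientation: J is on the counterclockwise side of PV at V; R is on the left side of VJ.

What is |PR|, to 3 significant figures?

37.7

P is at the origin; PV runs at -57.3° with length 24.7, so V = 24.7·(cos -57.3°, sin -57.3°) = (13.3, -20.8). ∠PVJ = 69.9°, so VJ runs at -57.3° + (180° − 69.9°) = 52.8° from the x-axis; with |VJ| = 44.5, J = V + 44.5·(cos 52.8°, sin 52.8°) = (40.2, 14.7). VJ is perpendicular to JR; with |JR| = 12.1 on the left of VJ, R = J + 12.1·(-0.797, 0.605) = (30.6, 22.0). Then |PR| = |R − P| = 37.7.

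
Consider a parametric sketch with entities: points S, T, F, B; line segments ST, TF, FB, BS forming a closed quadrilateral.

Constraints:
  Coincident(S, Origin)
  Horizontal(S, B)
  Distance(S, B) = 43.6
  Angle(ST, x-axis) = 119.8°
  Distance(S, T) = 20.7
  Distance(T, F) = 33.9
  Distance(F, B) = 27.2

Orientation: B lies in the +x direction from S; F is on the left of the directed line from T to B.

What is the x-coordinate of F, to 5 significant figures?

23.609

S is at the origin; S and B share the same y with |SB| = 43.6 and B in +x, so B = (43.6, 0). ST runs at 119.8° with |ST| = 20.7, so T = (-10.287, 17.963). F is determined by |TF| = 33.9 and |FB| = 27.2 together: it lies at the intersection of circle(T, 33.9) and circle(B, 27.2). With |TB| = 56.802, the foot of the radical line on TB is 32.005 from T and the perpendicular offset is √(33.9² − 32.005²) = 11.176. Taking the left-of-TB solution: F = (23.609, 18.445).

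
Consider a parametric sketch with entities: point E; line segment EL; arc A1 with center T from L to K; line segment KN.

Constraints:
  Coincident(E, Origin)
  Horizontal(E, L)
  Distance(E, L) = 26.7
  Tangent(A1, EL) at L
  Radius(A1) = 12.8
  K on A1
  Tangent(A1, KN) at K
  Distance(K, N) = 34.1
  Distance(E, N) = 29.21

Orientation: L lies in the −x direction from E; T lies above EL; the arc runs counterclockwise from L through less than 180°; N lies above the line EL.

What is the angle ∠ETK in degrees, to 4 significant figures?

18.18°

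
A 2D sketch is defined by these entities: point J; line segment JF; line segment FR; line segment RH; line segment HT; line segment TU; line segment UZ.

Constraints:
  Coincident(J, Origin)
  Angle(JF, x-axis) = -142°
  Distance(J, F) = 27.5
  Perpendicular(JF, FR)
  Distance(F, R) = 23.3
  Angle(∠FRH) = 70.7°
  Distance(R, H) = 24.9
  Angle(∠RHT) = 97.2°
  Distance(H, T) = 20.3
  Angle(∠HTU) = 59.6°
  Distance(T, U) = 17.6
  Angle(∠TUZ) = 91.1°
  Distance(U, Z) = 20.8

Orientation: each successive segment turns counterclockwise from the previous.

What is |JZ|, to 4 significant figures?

23.91

∠HTU = 59.6° gives TU at -99.50° from the x-axis; with |TU| = 17.6, U = (-12.35, -18.67). ∠TUZ = 91.1° gives UZ at -10.60° from the x-axis; with |UZ| = 20.8, Z = (8.093, -22.50). Then |JZ| = |Z − J| = 23.91.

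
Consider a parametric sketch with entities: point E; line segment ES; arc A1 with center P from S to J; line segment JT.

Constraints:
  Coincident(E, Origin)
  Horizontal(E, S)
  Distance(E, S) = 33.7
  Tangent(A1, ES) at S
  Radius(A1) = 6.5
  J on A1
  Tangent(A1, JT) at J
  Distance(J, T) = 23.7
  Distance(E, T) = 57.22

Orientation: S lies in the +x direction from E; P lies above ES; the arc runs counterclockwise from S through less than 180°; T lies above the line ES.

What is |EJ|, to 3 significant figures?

39.1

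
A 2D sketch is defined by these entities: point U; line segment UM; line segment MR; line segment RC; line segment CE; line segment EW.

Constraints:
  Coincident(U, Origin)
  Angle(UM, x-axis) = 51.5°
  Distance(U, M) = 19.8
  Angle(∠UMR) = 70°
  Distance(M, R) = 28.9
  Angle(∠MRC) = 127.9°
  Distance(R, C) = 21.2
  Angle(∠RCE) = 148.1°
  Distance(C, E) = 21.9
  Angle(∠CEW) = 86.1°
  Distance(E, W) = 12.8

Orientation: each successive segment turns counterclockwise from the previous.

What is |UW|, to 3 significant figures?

32.0

∠RCE = 148.1° gives CE at -114° from the x-axis; with |CE| = 21.9, E = (-41.8, -6.99). ∠CEW = 86.1° gives EW at -20.6° from the x-axis; with |EW| = 12.8, W = (-29.8, -11.5). Then |UW| = |W − U| = 32.0.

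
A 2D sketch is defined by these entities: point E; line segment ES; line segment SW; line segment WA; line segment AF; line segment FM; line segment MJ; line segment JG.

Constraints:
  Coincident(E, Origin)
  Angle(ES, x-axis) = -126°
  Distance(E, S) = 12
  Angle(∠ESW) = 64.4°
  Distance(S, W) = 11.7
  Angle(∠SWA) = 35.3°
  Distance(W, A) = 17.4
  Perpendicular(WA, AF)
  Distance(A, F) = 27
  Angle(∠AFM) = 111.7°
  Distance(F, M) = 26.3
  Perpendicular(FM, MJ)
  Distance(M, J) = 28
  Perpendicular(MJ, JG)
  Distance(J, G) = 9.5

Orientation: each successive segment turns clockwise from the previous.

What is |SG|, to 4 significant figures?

18.12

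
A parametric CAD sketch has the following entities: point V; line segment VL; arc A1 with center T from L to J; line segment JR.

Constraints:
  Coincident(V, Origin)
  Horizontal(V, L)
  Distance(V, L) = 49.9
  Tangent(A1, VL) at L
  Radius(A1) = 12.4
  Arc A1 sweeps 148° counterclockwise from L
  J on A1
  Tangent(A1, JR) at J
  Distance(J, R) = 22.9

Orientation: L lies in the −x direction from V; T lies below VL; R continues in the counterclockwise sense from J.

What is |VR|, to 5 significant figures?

51.003

On A1, L sits at bearing 90° from T; a 148° counterclockwise sweep puts J at bearing 238°, so J = T + 12.4·(cos 238°, sin 238°) = (-56.471, -22.916). The tangent condition forces TJ to be normal to JR, so JR runs along (−sin 238°, cos 238°); with |JR| = 22.9, R = (-37.051, -35.051). Then |VR| = |R − V| = 51.003.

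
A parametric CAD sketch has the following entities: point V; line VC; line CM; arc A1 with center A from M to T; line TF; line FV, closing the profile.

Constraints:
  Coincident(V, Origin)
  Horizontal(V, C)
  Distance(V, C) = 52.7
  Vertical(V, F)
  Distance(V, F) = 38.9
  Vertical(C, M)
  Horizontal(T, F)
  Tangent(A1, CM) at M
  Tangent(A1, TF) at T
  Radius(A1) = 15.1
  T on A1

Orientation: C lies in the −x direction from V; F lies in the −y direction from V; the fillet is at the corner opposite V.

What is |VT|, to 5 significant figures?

54.101

V is at the origin; V and C share the same y with |VC| = 52.7 and C on the −x side, so C = (-52.700, 0.0000). V and F share the same x with |VF| = 38.9 and F on the −y side, so F = (0.0000, -38.900). The virtual corner opposite V is at (-52.700, -38.900). Since A1 is tangent to CM there, AM ⟂ CM and tangency of A1 to TF means the radius AT is perpendicular to TF, with radius 15.1, so the center A sits 15.1 in from both sides at A = (-37.600, -23.800). That places the tangent points at M = (-52.700, -23.800) on CM and T = (-37.600, -38.900) on TF. Then |VT| = |T − V| = 54.101.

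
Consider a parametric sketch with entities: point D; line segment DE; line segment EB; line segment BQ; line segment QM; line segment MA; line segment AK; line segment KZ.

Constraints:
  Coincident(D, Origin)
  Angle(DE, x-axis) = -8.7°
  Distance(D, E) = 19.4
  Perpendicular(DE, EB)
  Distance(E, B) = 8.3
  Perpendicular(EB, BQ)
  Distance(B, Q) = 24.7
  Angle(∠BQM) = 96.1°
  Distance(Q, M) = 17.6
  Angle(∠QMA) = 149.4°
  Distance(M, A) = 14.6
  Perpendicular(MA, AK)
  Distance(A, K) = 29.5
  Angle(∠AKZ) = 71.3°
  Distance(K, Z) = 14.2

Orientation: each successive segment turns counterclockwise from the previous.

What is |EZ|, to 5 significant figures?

3.3939

D is at the origin; DE runs at -8.7° with length 19.4, so E = (19.177, -2.9345). DE ⟂ EB, so EB runs at 81.300°; with |EB| = 8.3, B = (20.432, 5.2700). EB is perpendicular to BQ, so BQ runs at 171.30°; with |BQ| = 24.7, Q = (-3.9836, 9.0062). ∠BQM = 96.1° gives QM at -104.80° from the x-axis; with |QM| = 17.6, M = (-8.4794, -8.0099). ∠QMA = 149.4° gives MA at -74.200° from the x-axis; with |MA| = 14.6, A = (-4.5041, -22.058). MA is perpendicular to AK, so AK runs at 15.800°; with |AK| = 29.5, K = (23.881, -14.026). ∠AKZ = 71.3° gives KZ at 124.50° from the x-axis; with |KZ| = 14.2, Z = (15.838, -2.3234). Then |EZ| = |Z − E| = 3.3939.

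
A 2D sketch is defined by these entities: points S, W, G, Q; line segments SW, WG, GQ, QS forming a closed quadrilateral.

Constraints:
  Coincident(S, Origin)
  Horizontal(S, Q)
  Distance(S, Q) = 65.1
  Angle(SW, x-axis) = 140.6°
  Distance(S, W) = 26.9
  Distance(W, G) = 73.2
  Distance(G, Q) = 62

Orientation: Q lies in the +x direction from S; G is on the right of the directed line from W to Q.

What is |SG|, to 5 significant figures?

47.939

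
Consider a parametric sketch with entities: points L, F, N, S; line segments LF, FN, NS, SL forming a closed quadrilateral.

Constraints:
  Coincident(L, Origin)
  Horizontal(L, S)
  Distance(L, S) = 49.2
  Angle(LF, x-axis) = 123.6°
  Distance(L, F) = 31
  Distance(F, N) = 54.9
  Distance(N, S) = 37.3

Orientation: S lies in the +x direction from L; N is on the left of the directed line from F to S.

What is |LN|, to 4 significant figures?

51.04

L is at the origin; L and S share the same y with |LS| = 49.2 and S in +x, so S = (49.2, 0). LF runs at 123.6° with |LF| = 31.0, so F = (-17.16, 25.82). N is determined by |FN| = 54.9 and |NS| = 37.3 together: it lies at the intersection of circle(F, 54.9) and circle(S, 37.3). With |FS| = 71.20, the foot of the radical line on FS is 47.00 from F and the perpendicular offset is √(54.9² − 47.00²) = 28.38. Taking the left-of-FS solution: N = (36.93, 35.23).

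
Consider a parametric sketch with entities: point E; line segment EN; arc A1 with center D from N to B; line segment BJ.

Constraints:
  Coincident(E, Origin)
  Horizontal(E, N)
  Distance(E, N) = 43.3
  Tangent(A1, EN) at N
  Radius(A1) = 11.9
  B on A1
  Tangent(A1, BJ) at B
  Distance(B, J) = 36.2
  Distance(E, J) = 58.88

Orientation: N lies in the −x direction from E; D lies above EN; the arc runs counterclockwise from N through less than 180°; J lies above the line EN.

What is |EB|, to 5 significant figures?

33.803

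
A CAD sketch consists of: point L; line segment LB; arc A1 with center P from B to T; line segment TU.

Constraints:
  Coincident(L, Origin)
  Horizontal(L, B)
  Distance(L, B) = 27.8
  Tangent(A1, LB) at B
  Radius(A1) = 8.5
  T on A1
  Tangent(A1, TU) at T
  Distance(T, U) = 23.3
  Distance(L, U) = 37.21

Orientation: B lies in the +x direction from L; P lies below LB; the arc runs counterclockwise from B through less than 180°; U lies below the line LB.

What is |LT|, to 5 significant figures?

21.091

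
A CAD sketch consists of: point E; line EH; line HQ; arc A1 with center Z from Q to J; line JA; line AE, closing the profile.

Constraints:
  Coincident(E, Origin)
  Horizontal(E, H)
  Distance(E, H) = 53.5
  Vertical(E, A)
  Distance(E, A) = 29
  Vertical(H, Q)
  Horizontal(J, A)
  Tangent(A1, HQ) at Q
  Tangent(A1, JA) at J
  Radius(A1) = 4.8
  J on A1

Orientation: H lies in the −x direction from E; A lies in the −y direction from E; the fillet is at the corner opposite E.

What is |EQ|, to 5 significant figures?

58.719

E is at the origin; EH is horizontal with |EH| = 53.5 and H on the −x side, so H = (-53.500, 0.0000). E and A share the same x with |EA| = 29.0 and A on the −y side, so A = (0.0000, -29.000). The virtual corner opposite E is at (-53.500, -29.000). Tangency of A1 to HQ means the radius ZQ is perpendicular to HQ and since A1 is tangent to JA there, ZJ ⟂ JA, with radius 4.8, so the center Z sits 4.8 in from both sides at Z = (-48.700, -24.200). That places the tangent points at Q = (-53.500, -24.200) on HQ and J = (-48.700, -29.000) on JA. Then |EQ| = |Q − E| = 58.719.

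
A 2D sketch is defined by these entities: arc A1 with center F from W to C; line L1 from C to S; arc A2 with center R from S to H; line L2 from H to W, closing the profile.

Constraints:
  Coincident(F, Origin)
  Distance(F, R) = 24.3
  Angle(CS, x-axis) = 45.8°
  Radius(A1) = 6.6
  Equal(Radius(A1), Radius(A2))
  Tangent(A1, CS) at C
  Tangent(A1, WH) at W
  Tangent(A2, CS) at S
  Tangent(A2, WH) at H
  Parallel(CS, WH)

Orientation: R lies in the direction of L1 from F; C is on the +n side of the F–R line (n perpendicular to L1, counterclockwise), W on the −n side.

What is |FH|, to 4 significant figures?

25.18

The slot axis is L1's direction at 45.8°, so u = (cos 45.8°, sin 45.8°) = (0.6972, 0.7169) and n = (−sin 45.8°, cos 45.8°) = (-0.7169, 0.6972). F is at the origin and R lies 24.3 along u from F, so R = 24.3·u = (16.94, 17.42). Tangency of A1 to both parallel lines with radius 6.6 puts C and W at F ± 6.6·n: C = (-4.732, 4.601), W = (4.732, -4.601). Equal radii place S and H the same way about R: S = R + 6.6·n = (12.21, 22.02), H = R − 6.6·n = (21.67, 12.82). Then |FH| = |H − F| = 25.18.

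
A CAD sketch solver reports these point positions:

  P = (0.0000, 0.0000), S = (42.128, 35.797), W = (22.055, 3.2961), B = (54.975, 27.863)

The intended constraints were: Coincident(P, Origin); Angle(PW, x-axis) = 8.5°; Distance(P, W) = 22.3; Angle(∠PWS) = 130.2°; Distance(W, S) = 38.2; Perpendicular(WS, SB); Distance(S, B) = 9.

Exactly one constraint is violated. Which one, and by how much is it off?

Distance(S, B) = 9 — off by 6.10.

P = (0.00, 0.00) ✓; PW at 8.500° ✓; |PW| = 22.30 ✓; ∠PWS = 130.2° ✓; |WS| = 38.20 ✓; ∠(WS, SB) = 90.00° ✓; |SB| = 15.10 ✗.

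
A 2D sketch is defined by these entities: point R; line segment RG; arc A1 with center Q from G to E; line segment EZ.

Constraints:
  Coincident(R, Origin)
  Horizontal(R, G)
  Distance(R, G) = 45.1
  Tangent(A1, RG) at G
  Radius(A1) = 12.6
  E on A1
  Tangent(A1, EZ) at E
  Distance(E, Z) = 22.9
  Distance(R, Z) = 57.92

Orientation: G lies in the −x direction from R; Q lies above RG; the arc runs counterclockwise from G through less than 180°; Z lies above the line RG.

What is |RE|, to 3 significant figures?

38.1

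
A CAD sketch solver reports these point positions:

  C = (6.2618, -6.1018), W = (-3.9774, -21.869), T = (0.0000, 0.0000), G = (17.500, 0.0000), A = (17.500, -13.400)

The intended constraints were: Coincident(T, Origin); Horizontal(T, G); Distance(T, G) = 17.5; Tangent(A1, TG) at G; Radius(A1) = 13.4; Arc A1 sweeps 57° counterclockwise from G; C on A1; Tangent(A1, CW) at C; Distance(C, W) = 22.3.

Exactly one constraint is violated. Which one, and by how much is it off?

Distance(C, W) = 22.3 — off by 3.50.

T = (0.00, 0.00) ✓; T.y = 0.00, G.y = 0.00 ✓; |TG| = 17.50 ✓; ∠(AG, GT) = 90.00° ✓; |AG| = 13.40 ✓; bearing(A→C) − bearing(A→G) = 57.00° ✓; |AC| = 13.40 ✓; ∠(AC, CW) = 90.00° ✓; |CW| = 18.80 ✗.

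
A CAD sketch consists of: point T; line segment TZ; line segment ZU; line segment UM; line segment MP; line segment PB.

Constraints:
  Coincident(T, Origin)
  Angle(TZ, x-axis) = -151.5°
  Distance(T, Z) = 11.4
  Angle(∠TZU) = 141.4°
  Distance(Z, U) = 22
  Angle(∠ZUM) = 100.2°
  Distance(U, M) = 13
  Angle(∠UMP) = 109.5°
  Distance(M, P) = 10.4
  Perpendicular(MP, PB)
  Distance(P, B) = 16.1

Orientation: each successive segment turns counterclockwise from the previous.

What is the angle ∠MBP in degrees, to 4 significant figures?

32.86°

T is at the origin; TZ runs at -151.5° with length 11.4, so Z = (-10.02, -5.440). ∠TZU = 141.4° gives ZU at -112.9° from the x-axis; with |ZU| = 22.0, U = (-18.58, -25.71). ∠ZUM = 100.2° gives UM at -33.10° from the x-axis; with |UM| = 13.0, M = (-7.689, -32.81). ∠UMP = 109.5° gives MP at 37.40° from the x-axis; with |MP| = 10.4, P = (0.5730, -26.49). MP ⟂ PB, so PB runs at 127.4°; with |PB| = 16.1, B = (-9.206, -13.70). Then cos ∠MBP = BM·BP / (|BM||BP|), giving 32.86°.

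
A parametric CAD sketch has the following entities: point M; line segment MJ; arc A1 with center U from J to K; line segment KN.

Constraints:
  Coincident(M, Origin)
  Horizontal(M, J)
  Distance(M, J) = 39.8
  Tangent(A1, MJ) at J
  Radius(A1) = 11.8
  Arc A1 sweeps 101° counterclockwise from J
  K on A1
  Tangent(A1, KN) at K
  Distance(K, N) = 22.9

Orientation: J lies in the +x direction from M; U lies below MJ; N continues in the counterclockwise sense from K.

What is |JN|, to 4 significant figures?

37.24

M is at the origin; M and J share the same y with |MJ| = 39.8 and J on the +x side, so J = (39.80, 0.000). Since A1 is tangent to MJ there, UJ ⟂ MJ, so U = J + (0, -11.8) = (39.80, -11.80). On A1, J sits at bearing 90° from U; a 101° counterclockwise sweep puts K at bearing 191°, so K = U + 11.8·(cos 191°, sin 191°) = (28.22, -14.05). The tangent condition forces UK to be normal to KN, so KN runs along (−sin 191°, cos 191°); with |KN| = 22.9, N = (32.59, -36.53). Then |JN| = |N − J| = 37.24.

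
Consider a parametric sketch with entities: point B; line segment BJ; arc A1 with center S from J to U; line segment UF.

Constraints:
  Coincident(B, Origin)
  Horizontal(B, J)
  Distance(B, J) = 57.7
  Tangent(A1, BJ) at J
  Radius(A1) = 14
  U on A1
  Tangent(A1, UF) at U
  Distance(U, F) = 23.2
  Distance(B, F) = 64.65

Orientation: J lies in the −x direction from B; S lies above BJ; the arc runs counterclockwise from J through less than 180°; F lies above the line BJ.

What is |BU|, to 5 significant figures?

47.718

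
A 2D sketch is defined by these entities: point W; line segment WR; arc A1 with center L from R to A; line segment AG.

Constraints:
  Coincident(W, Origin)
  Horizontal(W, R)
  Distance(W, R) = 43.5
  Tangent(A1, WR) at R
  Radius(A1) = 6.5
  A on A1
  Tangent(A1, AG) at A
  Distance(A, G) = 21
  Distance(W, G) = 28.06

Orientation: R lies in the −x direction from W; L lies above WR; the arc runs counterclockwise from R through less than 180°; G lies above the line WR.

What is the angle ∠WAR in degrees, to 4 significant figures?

157.0°

Checks: ∠(LR, RW) = 90.00° ✓; |LR| = 6.500 ✓; |LA| = 6.500 ✓; ∠(LA, AG) = 90.00° ✓; |AG| = 21.00 ✓; |WG| = 28.06 ✓.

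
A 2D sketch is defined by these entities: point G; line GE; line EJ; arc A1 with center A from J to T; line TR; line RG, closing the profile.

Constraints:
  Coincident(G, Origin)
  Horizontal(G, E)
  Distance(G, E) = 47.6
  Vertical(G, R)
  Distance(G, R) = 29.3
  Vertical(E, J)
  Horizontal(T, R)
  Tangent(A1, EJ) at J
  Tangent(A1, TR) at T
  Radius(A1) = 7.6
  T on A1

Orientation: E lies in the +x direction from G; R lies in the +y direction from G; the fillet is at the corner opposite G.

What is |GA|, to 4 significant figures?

45.51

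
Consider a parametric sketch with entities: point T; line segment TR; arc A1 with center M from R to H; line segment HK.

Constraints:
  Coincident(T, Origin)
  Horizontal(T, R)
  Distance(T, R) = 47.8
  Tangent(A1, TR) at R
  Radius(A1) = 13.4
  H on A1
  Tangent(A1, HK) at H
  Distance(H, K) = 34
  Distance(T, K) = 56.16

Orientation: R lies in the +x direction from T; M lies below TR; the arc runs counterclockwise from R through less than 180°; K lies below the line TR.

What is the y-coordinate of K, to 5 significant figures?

-46.270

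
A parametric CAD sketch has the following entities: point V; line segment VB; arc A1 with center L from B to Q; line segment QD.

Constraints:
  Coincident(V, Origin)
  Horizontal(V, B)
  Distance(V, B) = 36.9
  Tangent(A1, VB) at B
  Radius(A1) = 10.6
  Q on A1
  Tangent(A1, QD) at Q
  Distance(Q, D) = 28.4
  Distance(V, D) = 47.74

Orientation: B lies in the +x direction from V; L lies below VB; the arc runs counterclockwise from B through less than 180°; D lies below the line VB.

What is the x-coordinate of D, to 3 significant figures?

27.1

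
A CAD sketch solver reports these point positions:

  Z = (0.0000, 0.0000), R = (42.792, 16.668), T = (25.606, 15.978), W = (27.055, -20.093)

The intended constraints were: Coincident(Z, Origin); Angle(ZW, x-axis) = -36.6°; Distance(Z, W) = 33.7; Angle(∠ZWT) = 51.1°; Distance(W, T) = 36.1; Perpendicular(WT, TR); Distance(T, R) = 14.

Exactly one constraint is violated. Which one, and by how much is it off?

Distance(T, R) = 14 — off by 3.20.

Z = (0.00, 0.00) ✓; ZW at -36.60° ✓; |ZW| = 33.70 ✓; ∠ZWT = 51.10° ✓; |WT| = 36.10 ✓; ∠(WT, TR) = 90.00° ✓; |TR| = 17.20 ✗.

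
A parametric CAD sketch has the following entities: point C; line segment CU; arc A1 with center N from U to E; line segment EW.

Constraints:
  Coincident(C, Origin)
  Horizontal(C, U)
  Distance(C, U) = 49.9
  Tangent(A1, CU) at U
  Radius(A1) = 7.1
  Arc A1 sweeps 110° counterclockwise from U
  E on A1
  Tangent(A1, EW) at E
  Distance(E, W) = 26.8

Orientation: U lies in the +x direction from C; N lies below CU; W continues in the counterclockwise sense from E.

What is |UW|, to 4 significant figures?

34.80

C is at the origin; CU is horizontal with |CU| = 49.9 and U on the +x side, so U = (49.90, 0.000). Since A1 is tangent to CU there, NU ⟂ CU, so N = U + (0, -7.1) = (49.90, -7.100). On A1, U sits at bearing 90° from N; a 110° counterclockwise sweep puts E at bearing 200°, so E = N + 7.1·(cos 200°, sin 200°) = (43.23, -9.528). Since A1 is tangent to EW there, NE ⟂ EW, so EW runs along (−sin 200°, cos 200°); with |EW| = 26.8, W = (52.39, -34.71). Then |UW| = |W − U| = 34.80.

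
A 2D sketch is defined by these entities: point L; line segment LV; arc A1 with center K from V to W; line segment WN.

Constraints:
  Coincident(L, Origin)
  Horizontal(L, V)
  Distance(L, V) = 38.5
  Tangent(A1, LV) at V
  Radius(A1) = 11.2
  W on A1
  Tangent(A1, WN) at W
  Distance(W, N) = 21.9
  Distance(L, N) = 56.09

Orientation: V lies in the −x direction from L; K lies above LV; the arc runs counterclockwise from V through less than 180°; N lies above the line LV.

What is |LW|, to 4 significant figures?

34.96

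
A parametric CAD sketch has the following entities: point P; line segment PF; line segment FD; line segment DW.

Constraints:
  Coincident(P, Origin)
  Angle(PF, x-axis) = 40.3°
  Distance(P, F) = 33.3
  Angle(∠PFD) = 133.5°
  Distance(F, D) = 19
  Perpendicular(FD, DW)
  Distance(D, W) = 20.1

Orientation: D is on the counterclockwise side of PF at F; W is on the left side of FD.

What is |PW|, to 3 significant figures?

42.1

P is at the origin; PF runs at 40.3° with length 33.3, so F = 33.3·(cos 40.3°, sin 40.3°) = (25.4, 21.5). ∠PFD = 133.5°, so FD runs at 40.3° + (180° − 133.5°) = 86.8° from the x-axis; with |FD| = 19.0, D = F + 19.0·(cos 86.8°, sin 86.8°) = (26.5, 40.5). FD is perpendicular to DW; with |DW| = 20.1 on the left of FD, W = D + 20.1·(-0.998, 0.0558) = (6.39, 41.6). Then |PW| = |W − P| = 42.1.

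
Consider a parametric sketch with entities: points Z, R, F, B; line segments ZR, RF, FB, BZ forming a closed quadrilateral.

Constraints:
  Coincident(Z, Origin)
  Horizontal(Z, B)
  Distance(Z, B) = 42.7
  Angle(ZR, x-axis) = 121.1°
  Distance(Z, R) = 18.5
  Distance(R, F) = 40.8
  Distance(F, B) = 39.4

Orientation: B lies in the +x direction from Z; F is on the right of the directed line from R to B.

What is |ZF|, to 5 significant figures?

22.382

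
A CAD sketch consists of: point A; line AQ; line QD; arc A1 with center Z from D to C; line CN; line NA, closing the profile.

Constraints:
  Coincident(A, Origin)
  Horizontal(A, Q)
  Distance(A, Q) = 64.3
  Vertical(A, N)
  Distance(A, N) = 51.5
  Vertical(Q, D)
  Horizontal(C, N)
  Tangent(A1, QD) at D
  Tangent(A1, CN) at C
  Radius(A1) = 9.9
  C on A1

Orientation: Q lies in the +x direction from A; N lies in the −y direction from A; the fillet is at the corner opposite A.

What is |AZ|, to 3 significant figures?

68.5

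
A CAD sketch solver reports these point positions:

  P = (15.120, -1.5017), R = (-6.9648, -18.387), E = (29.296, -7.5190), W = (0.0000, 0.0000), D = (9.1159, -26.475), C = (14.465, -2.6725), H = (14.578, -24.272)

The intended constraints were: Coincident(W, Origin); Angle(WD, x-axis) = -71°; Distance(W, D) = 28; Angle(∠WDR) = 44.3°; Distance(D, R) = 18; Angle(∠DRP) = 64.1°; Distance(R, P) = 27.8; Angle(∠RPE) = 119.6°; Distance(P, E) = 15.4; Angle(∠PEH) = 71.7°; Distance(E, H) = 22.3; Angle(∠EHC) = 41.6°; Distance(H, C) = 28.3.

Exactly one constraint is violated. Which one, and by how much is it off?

Distance(H, C) = 28.3 — off by 6.70.

W = (0.00, 0.00) ✓; WD at -71.00° ✓; |WD| = 28.00 ✓; ∠WDR = 44.30° ✓; |DR| = 18.00 ✓; ∠DRP = 64.10° ✓; |RP| = 27.80 ✓; ∠RPE = 119.6° ✓; |PE| = 15.40 ✓; ∠PEH = 71.70° ✓; |EH| = 22.30 ✓; ∠EHC = 41.60° ✓; |HC| = 21.60 ✗.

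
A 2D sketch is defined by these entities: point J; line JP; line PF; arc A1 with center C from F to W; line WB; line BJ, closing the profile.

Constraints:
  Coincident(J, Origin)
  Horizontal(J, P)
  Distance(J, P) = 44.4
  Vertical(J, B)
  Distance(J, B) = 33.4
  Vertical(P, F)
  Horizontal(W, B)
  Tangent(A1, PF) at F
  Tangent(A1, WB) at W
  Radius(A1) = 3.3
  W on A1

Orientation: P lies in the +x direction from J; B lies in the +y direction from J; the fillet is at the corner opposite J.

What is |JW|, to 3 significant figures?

53.0

The virtual corner opposite J is at (44.4, 33.4). A1 meets PF tangentially, so CF is at right angles to PF and tangency of A1 to WB means the radius CW is perpendicular to WB, with radius 3.3, so the center C sits 3.3 in from both sides at C = (41.1, 30.1). That places the tangent points at F = (44.4, 30.1) on PF and W = (41.1, 33.4) on WB. Then |JW| = |W − J| = 53.0.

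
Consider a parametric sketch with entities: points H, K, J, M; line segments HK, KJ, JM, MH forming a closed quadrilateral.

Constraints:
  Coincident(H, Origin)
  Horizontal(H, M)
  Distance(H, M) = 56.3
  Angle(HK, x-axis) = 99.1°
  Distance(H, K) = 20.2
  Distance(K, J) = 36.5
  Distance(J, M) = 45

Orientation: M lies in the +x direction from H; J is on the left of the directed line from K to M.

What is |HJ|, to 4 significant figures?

46.67

Checks: |KJ| = 36.50 ✓; |JM| = 45.00 ✓.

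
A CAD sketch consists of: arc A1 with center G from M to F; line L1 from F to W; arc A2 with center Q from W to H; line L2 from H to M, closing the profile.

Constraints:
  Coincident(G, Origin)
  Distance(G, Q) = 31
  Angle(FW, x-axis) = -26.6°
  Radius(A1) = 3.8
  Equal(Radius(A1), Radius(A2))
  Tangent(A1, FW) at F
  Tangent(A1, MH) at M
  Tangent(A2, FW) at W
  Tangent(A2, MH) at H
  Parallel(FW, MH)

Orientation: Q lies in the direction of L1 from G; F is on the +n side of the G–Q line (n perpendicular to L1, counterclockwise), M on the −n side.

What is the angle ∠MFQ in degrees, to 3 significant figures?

83.0°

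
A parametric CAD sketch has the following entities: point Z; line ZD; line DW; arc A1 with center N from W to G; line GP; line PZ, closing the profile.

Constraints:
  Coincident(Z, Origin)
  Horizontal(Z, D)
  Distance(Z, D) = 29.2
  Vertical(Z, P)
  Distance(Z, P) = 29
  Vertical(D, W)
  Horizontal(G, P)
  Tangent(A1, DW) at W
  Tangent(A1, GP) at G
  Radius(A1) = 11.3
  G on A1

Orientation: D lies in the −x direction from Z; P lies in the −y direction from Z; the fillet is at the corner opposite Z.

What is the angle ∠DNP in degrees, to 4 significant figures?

154.8°

Z is at the origin; ZD is horizontal with |ZD| = 29.2 and D on the −x side, so D = (-29.20, 0.000). ZP is vertical with |ZP| = 29.0 and P on the −y side, so P = (0.000, -29.00). The virtual corner opposite Z is at (-29.20, -29.00). A1 meets DW tangentially, so NW is at right angles to DW and A1 meets GP tangentially, so NG is at right angles to GP, with radius 11.3, so the center N sits 11.3 in from both sides at N = (-17.90, -17.70). Then cos ∠DNP = ND·NP / (|ND||NP|), giving 154.8°.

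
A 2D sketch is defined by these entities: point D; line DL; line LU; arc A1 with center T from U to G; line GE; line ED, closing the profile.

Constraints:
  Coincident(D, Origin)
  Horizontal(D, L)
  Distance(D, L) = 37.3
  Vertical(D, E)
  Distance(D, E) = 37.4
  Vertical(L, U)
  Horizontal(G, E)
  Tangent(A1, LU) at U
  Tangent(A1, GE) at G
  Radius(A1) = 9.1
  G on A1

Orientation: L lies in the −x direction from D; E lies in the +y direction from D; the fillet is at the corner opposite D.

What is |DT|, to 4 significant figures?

39.95

D is at the origin; D and L share the same y with |DL| = 37.3 and L on the −x side, so L = (-37.30, 0.000). D and E share the same x with |DE| = 37.4 and E on the +y side, so E = (0.000, 37.40). The virtual corner opposite D is at (-37.30, 37.40). A1 meets LU tangentially, so TU is at right angles to LU and A1 meets GE tangentially, so TG is at right angles to GE, with radius 9.1, so the center T sits 9.1 in from both sides at T = (-28.20, 28.30). Then |DT| = |T − D| = 39.95.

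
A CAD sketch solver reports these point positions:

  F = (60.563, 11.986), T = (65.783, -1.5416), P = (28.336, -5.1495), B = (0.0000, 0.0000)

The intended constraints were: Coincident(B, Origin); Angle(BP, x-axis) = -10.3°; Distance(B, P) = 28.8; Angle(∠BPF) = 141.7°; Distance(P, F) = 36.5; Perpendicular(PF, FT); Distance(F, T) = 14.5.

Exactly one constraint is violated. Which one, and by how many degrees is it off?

Perpendicular(PF, FT) — off by 6.90°.

B = (0.00, 0.00) ✓; BP at -10.30° ✓; |BP| = 28.80 ✓; ∠BPF = 141.7° ✓; |PF| = 36.50 ✓; ∠(PF, FT) = 96.90° ✗; |FT| = 14.50 ✓.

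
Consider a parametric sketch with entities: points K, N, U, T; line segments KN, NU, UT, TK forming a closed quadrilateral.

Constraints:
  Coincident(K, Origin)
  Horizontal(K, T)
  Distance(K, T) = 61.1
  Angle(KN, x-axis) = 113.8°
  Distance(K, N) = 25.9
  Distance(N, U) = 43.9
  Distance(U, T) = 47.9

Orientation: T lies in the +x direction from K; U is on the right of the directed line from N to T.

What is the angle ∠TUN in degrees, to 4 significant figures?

110.3°

Checks: |NU| = 43.90 ✓; |UT| = 47.90 ✓.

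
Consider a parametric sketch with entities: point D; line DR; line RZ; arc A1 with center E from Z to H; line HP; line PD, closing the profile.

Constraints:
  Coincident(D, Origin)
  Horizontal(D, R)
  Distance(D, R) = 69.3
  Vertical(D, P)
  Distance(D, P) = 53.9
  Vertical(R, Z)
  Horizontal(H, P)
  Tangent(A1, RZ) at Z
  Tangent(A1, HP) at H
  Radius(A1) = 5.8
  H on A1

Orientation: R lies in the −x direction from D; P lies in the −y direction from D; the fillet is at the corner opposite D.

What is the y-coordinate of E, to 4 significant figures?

-48.10

D is at the origin; D and R share the same y with |DR| = 69.3 and R on the −x side, so R = (-69.30, 0.000). DP is vertical with |DP| = 53.9 and P on the −y side, so P = (0.000, -53.90). The virtual corner opposite D is at (-69.30, -53.90). A1 meets RZ tangentially, so EZ is at right angles to RZ and A1 meets HP tangentially, so EH is at right angles to HP, with radius 5.8, so the center E sits 5.8 in from both sides at E = (-63.50, -48.10). So E.y = -48.10.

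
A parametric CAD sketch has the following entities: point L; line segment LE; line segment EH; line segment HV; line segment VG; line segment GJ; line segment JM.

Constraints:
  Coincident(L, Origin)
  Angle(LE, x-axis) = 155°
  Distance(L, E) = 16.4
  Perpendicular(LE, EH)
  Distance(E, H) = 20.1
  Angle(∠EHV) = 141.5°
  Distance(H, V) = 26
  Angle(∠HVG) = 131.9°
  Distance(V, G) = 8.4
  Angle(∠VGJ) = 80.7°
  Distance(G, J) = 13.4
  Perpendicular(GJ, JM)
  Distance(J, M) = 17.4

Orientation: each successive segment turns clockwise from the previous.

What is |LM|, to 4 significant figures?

31.23

L is at the origin; LE runs at 155.0° with length 16.4, so E = (-14.86, 6.931). LE is perpendicular to EH, so EH runs at 65.00°; with |EH| = 20.1, H = (-6.369, 25.15). ∠EHV = 141.5° gives HV at 26.50° from the x-axis; with |HV| = 26.0, V = (16.90, 36.75). ∠HVG = 131.9° gives VG at -21.60° from the x-axis; with |VG| = 8.4, G = (24.71, 33.66). ∠VGJ = 80.7° gives GJ at -120.9° from the x-axis; with |GJ| = 13.4, J = (17.83, 22.16). GJ ⟂ JM, so JM runs at 149.1°; with |JM| = 17.4, M = (2.898, 31.09). Then |LM| = |M − L| = 31.23.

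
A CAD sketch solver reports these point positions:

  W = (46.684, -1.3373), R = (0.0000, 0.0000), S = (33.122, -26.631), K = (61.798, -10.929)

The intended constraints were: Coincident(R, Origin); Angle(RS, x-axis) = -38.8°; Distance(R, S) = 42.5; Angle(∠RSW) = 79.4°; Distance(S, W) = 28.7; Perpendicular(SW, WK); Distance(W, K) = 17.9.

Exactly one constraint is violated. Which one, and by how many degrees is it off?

Perpendicular(SW, WK) — off by 4.20°.

R = (0.00, 0.00) ✓; RS at -38.80° ✓; |RS| = 42.50 ✓; ∠RSW = 79.40° ✓; |SW| = 28.70 ✓; ∠(SW, WK) = 94.20° ✗; |WK| = 17.90 ✓.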